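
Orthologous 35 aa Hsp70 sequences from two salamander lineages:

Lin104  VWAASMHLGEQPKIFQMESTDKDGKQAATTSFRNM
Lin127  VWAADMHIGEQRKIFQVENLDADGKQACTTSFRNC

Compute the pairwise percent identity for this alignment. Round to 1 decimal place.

74.3%

Differing sites — 5:S/D; 8:L/I; 12:P/R; 17:M/V; 19:S/N; 20:T/L; 22:K/A; 28:A/C; 35:M/C.
26 of the 35 sites match, so the percent identity is 26/35 × 100 = 74.3%.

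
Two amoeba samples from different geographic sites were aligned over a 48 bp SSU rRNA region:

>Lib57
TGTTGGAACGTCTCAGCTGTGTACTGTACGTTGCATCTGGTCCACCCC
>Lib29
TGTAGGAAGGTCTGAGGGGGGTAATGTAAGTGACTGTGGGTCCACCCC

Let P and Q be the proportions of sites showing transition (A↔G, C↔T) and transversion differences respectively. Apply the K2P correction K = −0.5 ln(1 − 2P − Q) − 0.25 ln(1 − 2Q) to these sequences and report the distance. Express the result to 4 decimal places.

The sequences differ at positions 4 (T/A, transversion), 9 (C/G, transversion), 14 (C/G, transversion), 17 (C/G, transversion), 18 (T/G, transversion), 20 (T/G, transversion), 24 (C/A, transversion), 29 (C/A, transversion), 32 (T/G, transversion), 33 (G/A, transition), 35 (A/T, transversion), 36 (T/G, transversion), 37 (C/T, transition), 38 (T/G, transversion).
Of the 14 differences, 2 transitions and 12 transversions over 48 sites: P = 2/48 = 0.041667, Q = 12/48 = 0.250000.
d = −0.5·ln(0.666666) − 0.25·ln(0.500000) = −0.5·(-0.405466) − 0.25·(-0.693147) = 0.3760.

0.3760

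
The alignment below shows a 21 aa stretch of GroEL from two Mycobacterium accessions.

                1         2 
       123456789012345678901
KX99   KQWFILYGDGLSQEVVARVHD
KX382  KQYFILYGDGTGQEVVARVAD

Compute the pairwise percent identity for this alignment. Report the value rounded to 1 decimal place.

81.0%

The sequences differ at positions 3 (W/Y), 11 (L/T), 12 (S/G), 20 (H/A).
17 of the 21 sites match, so the percent identity is 17/21 × 100 = 81.0%.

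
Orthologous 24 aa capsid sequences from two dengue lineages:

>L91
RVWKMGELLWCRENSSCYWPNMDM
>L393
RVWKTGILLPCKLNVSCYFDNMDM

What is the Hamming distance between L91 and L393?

Differing sites — 5:M/T; 7:E/I; 10:W/P; 12:R/K; 13:E/L; 15:S/V; 19:W/F; 20:P/D.
That gives 8 mismatches out of 24 aligned sites, so the Hamming distance is 8.

8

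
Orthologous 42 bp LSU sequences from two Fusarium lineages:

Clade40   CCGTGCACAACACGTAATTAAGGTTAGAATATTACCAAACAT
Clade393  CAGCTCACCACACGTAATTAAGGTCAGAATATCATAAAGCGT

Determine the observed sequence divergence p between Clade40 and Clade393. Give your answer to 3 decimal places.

Differing sites — 2:C/A; 4:T/C; 5:G/T; 9:A/C; 25:T/C; 33:T/C; 35:C/T; 36:C/A; 39:A/G; 41:A/G.
There are 10 differences over 42 sites, so p = 10/42 = 0.238.

0.238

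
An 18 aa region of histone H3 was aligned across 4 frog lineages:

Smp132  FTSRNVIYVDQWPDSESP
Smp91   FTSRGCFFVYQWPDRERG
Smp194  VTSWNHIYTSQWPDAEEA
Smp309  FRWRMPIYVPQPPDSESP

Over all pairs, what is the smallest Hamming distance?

6

Pairwise Hamming distances:
  Smp132 vs Smp91: 8
  Smp132 vs Smp194: 8
  Smp132 vs Smp309: 6
  Smp91 vs Smp194: 11
  Smp91 vs Smp309: 11
  Smp194 vs Smp309: 12
The smallest is 6, between Smp132 and Smp309.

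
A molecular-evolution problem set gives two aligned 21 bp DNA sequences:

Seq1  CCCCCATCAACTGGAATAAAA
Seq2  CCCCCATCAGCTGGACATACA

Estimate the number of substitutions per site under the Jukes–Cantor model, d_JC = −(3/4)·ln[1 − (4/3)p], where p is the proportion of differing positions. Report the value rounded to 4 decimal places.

0.2865

Mismatches occur at site 10 (A↔G), site 16 (A↔C), site 17 (T↔A), site 18 (A↔T), site 20 (A↔C).
p = 5/21 = 0.238095.
d = −0.75 · ln(1 − (4/3)·0.238095) = −0.75 · ln(0.682540) = −0.75 · (-0.381934) = 0.2865.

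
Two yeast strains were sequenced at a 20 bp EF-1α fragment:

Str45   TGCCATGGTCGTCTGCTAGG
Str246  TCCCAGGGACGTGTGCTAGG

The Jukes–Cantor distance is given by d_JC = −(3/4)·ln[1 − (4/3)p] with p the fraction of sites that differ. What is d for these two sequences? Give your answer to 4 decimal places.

The sequences differ at positions 2 (G/C), 6 (T/G), 9 (T/A), 13 (C/G).
p = 4/20 = 0.200000.
d = −0.75 · ln(1 − (4/3)·0.200000) = −0.75 · ln(0.733333) = −0.75 · (-0.310155) = 0.2326.

0.2326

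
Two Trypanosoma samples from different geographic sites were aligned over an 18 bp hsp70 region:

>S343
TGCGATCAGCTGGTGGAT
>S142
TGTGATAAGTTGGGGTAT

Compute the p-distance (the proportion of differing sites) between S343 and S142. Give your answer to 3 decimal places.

0.278

The sequences differ at positions 3 (C/T), 7 (C/A), 10 (C/T), 14 (T/G), 16 (G/T).
There are 5 differences over 18 sites, so p = 5/18 = 0.278.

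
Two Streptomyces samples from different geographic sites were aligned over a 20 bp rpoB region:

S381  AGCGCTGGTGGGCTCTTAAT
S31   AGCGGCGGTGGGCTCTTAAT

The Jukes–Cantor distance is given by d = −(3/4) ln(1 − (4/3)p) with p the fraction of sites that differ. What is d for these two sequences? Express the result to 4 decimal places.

0.1073

Differing sites — 5:C/G; 6:T/C.
p = 2/20 = 0.100000.
d = −0.75 · ln(1 − (4/3)·0.100000) = −0.75 · ln(0.866667) = −0.75 · (-0.143100) = 0.1073.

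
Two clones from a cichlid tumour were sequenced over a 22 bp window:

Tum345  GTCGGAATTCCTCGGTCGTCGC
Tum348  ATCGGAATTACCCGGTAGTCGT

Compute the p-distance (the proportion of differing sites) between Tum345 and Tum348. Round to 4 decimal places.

0.2273

Mismatches occur at site 1 (G→A), site 10 (C→A), site 12 (T→C), site 17 (C→A), site 22 (C→T).
There are 5 differences over 22 sites, so p = 5/22 = 0.2273.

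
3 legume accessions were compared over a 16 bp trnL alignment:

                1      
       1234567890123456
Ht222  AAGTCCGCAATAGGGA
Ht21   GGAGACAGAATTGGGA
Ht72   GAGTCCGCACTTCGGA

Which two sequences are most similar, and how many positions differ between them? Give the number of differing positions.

Pairwise Hamming distances:
  Ht222 vs Ht21: 8
  Ht222 vs Ht72: 4
  Ht21 vs Ht72: 8
The smallest is 4, between Ht222 and Ht72.

4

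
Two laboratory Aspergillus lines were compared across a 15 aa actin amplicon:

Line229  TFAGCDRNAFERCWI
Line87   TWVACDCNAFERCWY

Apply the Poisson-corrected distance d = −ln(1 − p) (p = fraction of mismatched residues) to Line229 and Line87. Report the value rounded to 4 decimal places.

The sequences differ at positions 2 (F/W), 3 (A/V), 4 (G/A), 7 (R/C), 15 (I/Y).
p = 5/15 = 0.333333.
d = −ln(1 − 0.333333) = −ln(0.666667) = 0.4055.

0.4055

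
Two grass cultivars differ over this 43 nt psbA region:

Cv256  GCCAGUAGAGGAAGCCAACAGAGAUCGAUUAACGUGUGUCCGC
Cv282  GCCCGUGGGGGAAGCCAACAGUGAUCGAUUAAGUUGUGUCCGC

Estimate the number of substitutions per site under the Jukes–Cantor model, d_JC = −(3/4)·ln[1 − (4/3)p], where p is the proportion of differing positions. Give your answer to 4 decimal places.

Differing sites — 4:A/C; 7:A/G; 9:A/G; 22:A/U; 33:C/G; 34:G/U.
p = 6/43 = 0.139535.
d = −0.75 · ln(1 − (4/3)·0.139535) = −0.75 · ln(0.813953) = −0.75 · (-0.205853) = 0.1544.

0.1544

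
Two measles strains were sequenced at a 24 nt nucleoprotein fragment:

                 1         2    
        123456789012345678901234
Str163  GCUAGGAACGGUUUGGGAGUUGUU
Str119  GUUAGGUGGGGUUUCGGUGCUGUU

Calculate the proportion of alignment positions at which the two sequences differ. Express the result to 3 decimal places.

Mismatches occur at site 2 (C→U), site 7 (A→U), site 8 (A→G), site 9 (C→G), site 15 (G→C), site 18 (A→U), site 20 (U→C).
There are 7 differences over 24 sites, so p = 7/24 = 0.292.

0.292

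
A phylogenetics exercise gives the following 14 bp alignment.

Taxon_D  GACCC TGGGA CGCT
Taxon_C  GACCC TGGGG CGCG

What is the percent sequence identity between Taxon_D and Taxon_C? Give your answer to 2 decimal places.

85.71%

The sequences differ at positions 10 (A/G), 14 (T/G).
12 of the 14 sites match, so the percent identity is 12/14 × 100 = 85.71%.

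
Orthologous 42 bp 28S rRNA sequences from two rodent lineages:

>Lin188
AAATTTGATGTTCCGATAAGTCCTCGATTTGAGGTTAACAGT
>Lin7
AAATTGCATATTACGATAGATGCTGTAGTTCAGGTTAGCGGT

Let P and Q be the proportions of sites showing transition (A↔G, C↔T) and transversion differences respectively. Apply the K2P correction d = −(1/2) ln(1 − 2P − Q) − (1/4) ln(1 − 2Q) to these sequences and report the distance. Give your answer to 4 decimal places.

0.3997

The sequences differ at positions 6 (T/G, transversion), 7 (G/C, transversion), 10 (G/A, transition), 13 (C/A, transversion), 19 (A/G, transition), 20 (G/A, transition), 22 (C/G, transversion), 25 (C/G, transversion), 26 (G/T, transversion), 28 (T/G, transversion), 31 (G/C, transversion), 38 (A/G, transition), 40 (A/G, transition).
Of the 13 differences, 5 transitions and 8 transversions over 42 sites: P = 5/42 = 0.119048, Q = 8/42 = 0.190476.
d = −0.5·ln(0.571428) − 0.25·ln(0.619048) = −0.5·(-0.559617) − 0.25·(-0.479572) = 0.3997.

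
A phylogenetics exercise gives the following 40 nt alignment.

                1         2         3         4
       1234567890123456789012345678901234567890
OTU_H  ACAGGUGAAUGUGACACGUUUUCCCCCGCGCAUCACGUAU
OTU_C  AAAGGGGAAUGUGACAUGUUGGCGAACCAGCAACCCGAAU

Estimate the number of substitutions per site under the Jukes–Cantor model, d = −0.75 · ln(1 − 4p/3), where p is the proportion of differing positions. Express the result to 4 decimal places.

0.4260

The sequences differ at positions 2 (C/A), 6 (U/G), 17 (C/U), 21 (U/G), 22 (U/G), 24 (C/G), 25 (C/A), 26 (C/A), 28 (G/C), 29 (C/A), 33 (U/A), 35 (A/C), 38 (U/A).
p = 13/40 = 0.325000.
d = −0.75 · ln(1 − (4/3)·0.325000) = −0.75 · ln(0.566667) = −0.75 · (-0.567983) = 0.4260.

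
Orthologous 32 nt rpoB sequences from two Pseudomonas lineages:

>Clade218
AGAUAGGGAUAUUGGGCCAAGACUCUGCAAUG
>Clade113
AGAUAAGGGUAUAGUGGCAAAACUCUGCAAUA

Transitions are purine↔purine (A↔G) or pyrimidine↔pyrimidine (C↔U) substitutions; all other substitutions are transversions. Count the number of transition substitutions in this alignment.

Mismatches occur at site 6 (G→A, transition), site 9 (A→G, transition), site 13 (U→A, transversion), site 15 (G→U, transversion), site 17 (C→G, transversion), site 21 (G→A, transition), site 32 (G→A, transition).
Of the 7 differences, 4 transitions and 3 transversions, so the answer is 4.

4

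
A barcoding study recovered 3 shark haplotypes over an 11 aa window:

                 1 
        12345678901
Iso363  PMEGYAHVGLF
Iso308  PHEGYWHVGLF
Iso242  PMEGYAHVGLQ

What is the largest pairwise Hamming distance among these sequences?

Pairwise Hamming distances:
  Iso363 vs Iso308: 2
  Iso363 vs Iso242: 1
  Iso308 vs Iso242: 3
The largest is 3, between Iso308 and Iso242.

3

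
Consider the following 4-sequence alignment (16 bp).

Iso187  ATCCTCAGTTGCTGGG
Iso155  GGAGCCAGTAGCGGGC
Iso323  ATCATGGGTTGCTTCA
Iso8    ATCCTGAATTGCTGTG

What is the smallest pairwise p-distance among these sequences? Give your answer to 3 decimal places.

Pairwise Hamming distances:
  Iso187 vs Iso155: 8
  Iso187 vs Iso323: 6
  Iso187 vs Iso8: 3
  Iso155 vs Iso323: 12
  Iso155 vs Iso8: 11
  Iso323 vs Iso8: 6
The smallest is 3 mismatches, between Iso187 and Iso8; p = 3/16 = 0.188.

0.188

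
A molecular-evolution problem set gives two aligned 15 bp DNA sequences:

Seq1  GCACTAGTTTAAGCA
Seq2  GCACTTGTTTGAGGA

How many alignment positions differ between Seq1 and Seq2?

The sequences differ at positions 6 (A/T), 11 (A/G), 14 (C/G).
That gives 3 mismatches out of 15 aligned sites, so the Hamming distance is 3.

3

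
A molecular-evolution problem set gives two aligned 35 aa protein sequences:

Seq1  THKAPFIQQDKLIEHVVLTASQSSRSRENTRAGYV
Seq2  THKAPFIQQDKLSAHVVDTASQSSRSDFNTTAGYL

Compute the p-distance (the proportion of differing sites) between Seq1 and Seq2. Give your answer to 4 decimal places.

The sequences differ at positions 13 (I/S), 14 (E/A), 18 (L/D), 27 (R/D), 28 (E/F), 31 (R/T), 35 (V/L).
There are 7 differences over 35 sites, so p = 7/35 = 0.2000.

0.2000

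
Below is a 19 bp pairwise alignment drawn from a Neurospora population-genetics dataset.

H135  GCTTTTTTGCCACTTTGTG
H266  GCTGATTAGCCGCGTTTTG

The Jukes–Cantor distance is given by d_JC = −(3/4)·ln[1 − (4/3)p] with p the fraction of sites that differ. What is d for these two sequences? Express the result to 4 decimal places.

0.4099

Mismatches occur at site 4 (T→G), site 5 (T→A), site 8 (T→A), site 12 (A→G), site 14 (T→G), site 17 (G→T).
p = 6/19 = 0.315789.
d = −0.75 · ln(1 − (4/3)·0.315789) = −0.75 · ln(0.578948) = −0.75 · (-0.546543) = 0.4099.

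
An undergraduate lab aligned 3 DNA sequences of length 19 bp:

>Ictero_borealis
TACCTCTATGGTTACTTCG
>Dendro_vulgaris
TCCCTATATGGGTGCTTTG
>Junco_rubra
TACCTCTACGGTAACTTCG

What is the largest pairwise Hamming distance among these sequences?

7

Pairwise Hamming distances:
  Ictero_borealis vs Dendro_vulgaris: 5
  Ictero_borealis vs Junco_rubra: 2
  Dendro_vulgaris vs Junco_rubra: 7
The largest is 7, between Dendro_vulgaris and Junco_rubra.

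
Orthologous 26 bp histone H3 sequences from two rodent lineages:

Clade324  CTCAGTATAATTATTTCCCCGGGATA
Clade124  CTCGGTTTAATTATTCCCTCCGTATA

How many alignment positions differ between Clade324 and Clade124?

Mismatches occur at site 4 (A↔G), site 7 (A↔T), site 16 (T↔C), site 19 (C↔T), site 21 (G↔C), site 23 (G↔T).
That gives 6 mismatches out of 26 aligned sites, so the Hamming distance is 6.

6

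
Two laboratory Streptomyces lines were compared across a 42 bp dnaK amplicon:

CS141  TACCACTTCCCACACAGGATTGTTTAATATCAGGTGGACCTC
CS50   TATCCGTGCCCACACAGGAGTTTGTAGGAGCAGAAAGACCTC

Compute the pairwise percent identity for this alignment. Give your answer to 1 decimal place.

69.0%

The sequences differ at positions 3 (C/T), 5 (A/C), 6 (C/G), 8 (T/G), 20 (T/G), 22 (G/T), 24 (T/G), 27 (A/G), 28 (T/G), 30 (T/G), 34 (G/A), 35 (T/A), 36 (G/A).
29 of the 42 sites match, so the percent identity is 29/42 × 100 = 69.0%.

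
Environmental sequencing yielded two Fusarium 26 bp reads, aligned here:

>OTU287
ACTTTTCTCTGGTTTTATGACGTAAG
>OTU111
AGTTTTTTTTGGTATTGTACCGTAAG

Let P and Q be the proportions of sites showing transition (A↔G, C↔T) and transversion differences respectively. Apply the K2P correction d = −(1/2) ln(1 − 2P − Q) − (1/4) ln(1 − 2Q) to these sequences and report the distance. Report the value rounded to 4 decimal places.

The sequences differ at positions 2 (C/G, transversion), 7 (C/T, transition), 9 (C/T, transition), 14 (T/A, transversion), 17 (A/G, transition), 19 (G/A, transition), 20 (A/C, transversion).
Of the 7 differences, 4 transitions and 3 transversions over 26 sites: P = 4/26 = 0.153846, Q = 3/26 = 0.115385.
d = −0.5·ln(0.576923) − 0.25·ln(0.769230) = −0.5·(-0.550046) − 0.25·(-0.262365) = 0.3406.

0.3406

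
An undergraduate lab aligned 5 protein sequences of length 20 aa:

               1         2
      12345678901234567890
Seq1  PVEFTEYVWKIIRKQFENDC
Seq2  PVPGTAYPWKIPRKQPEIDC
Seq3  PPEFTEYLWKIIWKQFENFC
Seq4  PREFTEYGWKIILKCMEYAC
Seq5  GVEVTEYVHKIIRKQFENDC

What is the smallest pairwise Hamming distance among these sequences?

3

Pairwise Hamming distances:
  Seq1 vs Seq2: 7
  Seq1 vs Seq3: 4
  Seq1 vs Seq4: 7
  Seq1 vs Seq5: 3
  Seq2 vs Seq3: 10
  Seq2 vs Seq4: 11
  Seq2 vs Seq5: 9
  Seq3 vs Seq4: 7
  Seq3 vs Seq5: 7
  Seq4 vs Seq5: 10
The smallest is 3, between Seq1 and Seq5.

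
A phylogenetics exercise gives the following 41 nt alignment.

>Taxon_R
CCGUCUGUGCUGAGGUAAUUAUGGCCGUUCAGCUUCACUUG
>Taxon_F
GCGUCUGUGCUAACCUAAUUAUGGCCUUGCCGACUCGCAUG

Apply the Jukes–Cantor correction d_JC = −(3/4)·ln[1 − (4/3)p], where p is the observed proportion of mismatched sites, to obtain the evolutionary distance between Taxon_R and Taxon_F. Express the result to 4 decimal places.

Mismatches occur at site 1 (C/G), site 12 (G/A), site 14 (G/C), site 15 (G/C), site 27 (G/U), site 29 (U/G), site 31 (A/C), site 33 (C/A), site 34 (U/C), site 37 (A/G), site 39 (U/A).
p = 11/41 = 0.268293.
d = −0.75 · ln(1 − (4/3)·0.268293) = −0.75 · ln(0.642276) = −0.75 · (-0.442737) = 0.3321.

0.3321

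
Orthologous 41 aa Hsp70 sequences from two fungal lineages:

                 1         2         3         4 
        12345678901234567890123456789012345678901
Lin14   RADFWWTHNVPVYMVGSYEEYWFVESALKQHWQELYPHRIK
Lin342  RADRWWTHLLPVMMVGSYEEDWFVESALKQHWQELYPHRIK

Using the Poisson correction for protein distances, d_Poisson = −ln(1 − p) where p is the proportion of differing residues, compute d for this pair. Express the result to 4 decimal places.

0.1301

The sequences differ at positions 4 (F/R), 9 (N/L), 10 (V/L), 13 (Y/M), 21 (Y/D).
p = 5/41 = 0.121951.
d = −ln(1 − 0.121951) = −ln(0.878049) = 0.1301.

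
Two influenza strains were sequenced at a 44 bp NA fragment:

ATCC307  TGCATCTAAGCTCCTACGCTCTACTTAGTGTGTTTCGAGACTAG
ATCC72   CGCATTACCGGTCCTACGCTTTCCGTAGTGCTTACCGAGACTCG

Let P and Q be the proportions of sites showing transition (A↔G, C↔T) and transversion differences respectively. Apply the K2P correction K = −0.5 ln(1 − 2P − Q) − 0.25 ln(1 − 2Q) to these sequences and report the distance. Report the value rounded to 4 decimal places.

0.4142

Mismatches occur at site 1 (T→C, transition), site 6 (C→T, transition), site 7 (T→A, transversion), site 8 (A→C, transversion), site 9 (A→C, transversion), site 11 (C→G, transversion), site 21 (C→T, transition), site 23 (A→C, transversion), site 25 (T→G, transversion), site 31 (T→C, transition), site 32 (G→T, transversion), site 34 (T→A, transversion), site 35 (T→C, transition), site 43 (A→C, transversion).
Of the 14 differences, 5 transitions and 9 transversions over 44 sites: P = 5/44 = 0.113636, Q = 9/44 = 0.204545.
d = −0.5·ln(0.568183) − 0.25·ln(0.590910) = −0.5·(-0.565312) − 0.25·(-0.526092) = 0.4142.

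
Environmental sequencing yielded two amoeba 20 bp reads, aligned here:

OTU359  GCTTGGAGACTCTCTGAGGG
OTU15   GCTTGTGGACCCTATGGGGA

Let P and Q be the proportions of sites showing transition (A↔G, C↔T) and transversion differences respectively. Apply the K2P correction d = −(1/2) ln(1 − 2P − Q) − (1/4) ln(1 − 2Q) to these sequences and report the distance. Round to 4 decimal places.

0.4024

Mismatches occur at site 6 (G→T, transversion), site 7 (A→G, transition), site 11 (T→C, transition), site 14 (C→A, transversion), site 17 (A→G, transition), site 20 (G→A, transition).
Of the 6 differences, 4 transitions and 2 transversions over 20 sites: P = 4/20 = 0.200000, Q = 2/20 = 0.100000.
d = −0.5·ln(0.500000) − 0.25·ln(0.800000) = −0.5·(-0.693147) − 0.25·(-0.223144) = 0.4024.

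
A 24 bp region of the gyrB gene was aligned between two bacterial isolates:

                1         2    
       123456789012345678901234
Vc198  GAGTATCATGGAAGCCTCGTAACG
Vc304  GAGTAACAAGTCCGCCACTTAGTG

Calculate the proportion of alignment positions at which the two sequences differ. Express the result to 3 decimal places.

0.375

Differing sites — 6:T/A; 9:T/A; 11:G/T; 12:A/C; 13:A/C; 17:T/A; 19:G/T; 22:A/G; 23:C/T.
There are 9 differences over 24 sites, so p = 9/24 = 0.375.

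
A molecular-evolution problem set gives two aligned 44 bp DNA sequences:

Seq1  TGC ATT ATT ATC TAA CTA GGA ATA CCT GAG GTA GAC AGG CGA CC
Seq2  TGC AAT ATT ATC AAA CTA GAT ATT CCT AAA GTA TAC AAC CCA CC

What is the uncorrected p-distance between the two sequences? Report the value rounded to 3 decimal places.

Mismatches occur at site 5 (T→A), site 13 (T→A), site 20 (G→A), site 21 (A→T), site 24 (A→T), site 28 (G→A), site 30 (G→A), site 34 (G→T), site 38 (G→A), site 39 (G→C), site 41 (G→C).
There are 11 differences over 44 sites, so p = 11/44 = 0.250.

0.250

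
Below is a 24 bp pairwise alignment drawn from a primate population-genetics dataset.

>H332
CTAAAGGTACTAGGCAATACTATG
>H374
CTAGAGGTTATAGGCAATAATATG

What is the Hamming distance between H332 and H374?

4

Mismatches occur at site 4 (A/G), site 9 (A/T), site 10 (C/A), site 20 (C/A).
That gives 4 mismatches out of 24 aligned sites, so the Hamming distance is 4.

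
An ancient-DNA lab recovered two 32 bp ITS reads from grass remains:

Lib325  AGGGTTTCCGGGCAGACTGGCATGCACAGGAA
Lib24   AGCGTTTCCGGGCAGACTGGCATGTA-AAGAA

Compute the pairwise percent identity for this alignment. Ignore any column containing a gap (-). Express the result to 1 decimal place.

Excluding the 1 gap column leaves 31 comparable sites.
Differing sites — 3:G/C; 25:C/T; 29:G/A.
28 of the 31 comparable sites match, so the percent identity is 28/31 × 100 = 90.3%.

90.3%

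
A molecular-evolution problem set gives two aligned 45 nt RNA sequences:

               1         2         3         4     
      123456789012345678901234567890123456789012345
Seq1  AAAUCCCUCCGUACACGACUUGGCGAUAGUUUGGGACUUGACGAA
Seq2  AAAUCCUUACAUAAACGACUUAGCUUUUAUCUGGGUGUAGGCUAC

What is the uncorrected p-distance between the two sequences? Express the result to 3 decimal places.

The sequences differ at positions 7 (C/U), 9 (C/A), 11 (G/A), 14 (C/A), 22 (G/A), 25 (G/U), 26 (A/U), 28 (A/U), 29 (G/A), 31 (U/C), 36 (A/U), 37 (C/G), 39 (U/A), 41 (A/G), 43 (G/U), 45 (A/C).
There are 16 differences over 45 sites, so p = 16/45 = 0.356.

0.356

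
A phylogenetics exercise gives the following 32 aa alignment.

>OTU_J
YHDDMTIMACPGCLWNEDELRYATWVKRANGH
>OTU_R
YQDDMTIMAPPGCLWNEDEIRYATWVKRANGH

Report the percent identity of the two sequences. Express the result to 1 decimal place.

Mismatches occur at site 2 (H↔Q), site 10 (C↔P), site 20 (L↔I).
29 of the 32 sites match, so the percent identity is 29/32 × 100 = 90.6%.

90.6%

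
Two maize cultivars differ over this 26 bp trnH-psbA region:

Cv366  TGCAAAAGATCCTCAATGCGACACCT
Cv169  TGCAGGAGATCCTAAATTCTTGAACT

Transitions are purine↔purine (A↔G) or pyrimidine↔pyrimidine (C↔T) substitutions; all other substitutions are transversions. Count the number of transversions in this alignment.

6

Mismatches occur at site 5 (A→G, transition), site 6 (A→G, transition), site 14 (C→A, transversion), site 18 (G→T, transversion), site 20 (G→T, transversion), site 21 (A→T, transversion), site 22 (C→G, transversion), site 24 (C→A, transversion).
Of the 8 differences, 2 transitions and 6 transversions, so the answer is 6.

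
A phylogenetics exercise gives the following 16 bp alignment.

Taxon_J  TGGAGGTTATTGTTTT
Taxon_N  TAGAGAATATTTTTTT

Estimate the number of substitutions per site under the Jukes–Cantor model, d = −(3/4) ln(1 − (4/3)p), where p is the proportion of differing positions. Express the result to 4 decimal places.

0.3041

Differing sites — 2:G/A; 6:G/A; 7:T/A; 12:G/T.
p = 4/16 = 0.250000.
d = −0.75 · ln(1 − (4/3)·0.250000) = −0.75 · ln(0.666667) = −0.75 · (-0.405465) = 0.3041.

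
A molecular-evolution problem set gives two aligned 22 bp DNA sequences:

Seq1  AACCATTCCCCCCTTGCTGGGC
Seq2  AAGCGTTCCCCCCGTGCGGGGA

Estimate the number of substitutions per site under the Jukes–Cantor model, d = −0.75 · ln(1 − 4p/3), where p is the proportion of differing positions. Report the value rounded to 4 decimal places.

Differing sites — 3:C/G; 5:A/G; 14:T/G; 18:T/G; 22:C/A.
p = 5/22 = 0.227273.
d = −0.75 · ln(1 − (4/3)·0.227273) = −0.75 · ln(0.696969) = −0.75 · (-0.361014) = 0.2708.

0.2708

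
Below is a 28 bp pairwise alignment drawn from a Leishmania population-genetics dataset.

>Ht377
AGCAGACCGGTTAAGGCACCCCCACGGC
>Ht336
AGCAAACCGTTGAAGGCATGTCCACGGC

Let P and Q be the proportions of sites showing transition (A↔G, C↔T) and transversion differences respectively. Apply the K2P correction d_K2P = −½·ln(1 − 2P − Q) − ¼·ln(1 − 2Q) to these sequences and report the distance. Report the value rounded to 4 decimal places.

Differing sites — 5:G/A (Ti); 10:G/T (Tv); 12:T/G (Tv); 19:C/T (Ti); 20:C/G (Tv); 21:C/T (Ti).
Of the 6 differences, 3 transitions and 3 transversions over 28 sites: P = 3/28 = 0.107143, Q = 3/28 = 0.107143.
d = −0.5·ln(0.678571) − 0.25·ln(0.785714) = −0.5·(-0.387766) − 0.25·(-0.241162) = 0.2542.

0.2542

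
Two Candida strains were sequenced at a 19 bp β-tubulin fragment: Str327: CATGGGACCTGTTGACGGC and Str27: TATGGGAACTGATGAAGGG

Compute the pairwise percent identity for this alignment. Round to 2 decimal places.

The sequences differ at positions 1 (C/T), 8 (C/A), 12 (T/A), 16 (C/A), 19 (C/G).
14 of the 19 sites match, so the percent identity is 14/19 × 100 = 73.68%.

73.68%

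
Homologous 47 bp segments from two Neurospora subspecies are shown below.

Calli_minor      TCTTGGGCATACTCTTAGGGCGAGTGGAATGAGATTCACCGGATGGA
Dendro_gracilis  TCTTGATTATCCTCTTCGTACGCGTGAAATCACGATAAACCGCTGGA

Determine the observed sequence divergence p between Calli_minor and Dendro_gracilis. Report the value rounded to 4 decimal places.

Differing sites — 6:G/A; 7:G/T; 8:C/T; 11:A/C; 17:A/C; 19:G/T; 20:G/A; 23:A/C; 27:G/A; 31:G/C; 33:G/C; 34:A/G; 35:T/A; 37:C/A; 39:C/A; 41:G/C; 43:A/C.
There are 17 differences over 47 sites, so p = 17/47 = 0.3617.

0.3617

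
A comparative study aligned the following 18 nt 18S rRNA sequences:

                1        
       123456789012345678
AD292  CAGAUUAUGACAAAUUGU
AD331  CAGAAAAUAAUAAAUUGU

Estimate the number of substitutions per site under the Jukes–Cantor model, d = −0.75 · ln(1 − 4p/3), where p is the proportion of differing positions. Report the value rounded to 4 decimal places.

The sequences differ at positions 5 (U/A), 6 (U/A), 9 (G/A), 11 (C/U).
p = 4/18 = 0.222222.
d = −0.75 · ln(1 − (4/3)·0.222222) = −0.75 · ln(0.703704) = −0.75 · (-0.351397) = 0.2635.

0.2635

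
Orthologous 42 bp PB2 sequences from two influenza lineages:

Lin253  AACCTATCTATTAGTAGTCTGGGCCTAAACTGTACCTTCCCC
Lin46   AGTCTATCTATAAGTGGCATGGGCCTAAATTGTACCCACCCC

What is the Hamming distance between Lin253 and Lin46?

9

Differing sites — 2:A/G; 3:C/T; 12:T/A; 16:A/G; 18:T/C; 19:C/A; 30:C/T; 37:T/C; 38:T/A.
That gives 9 mismatches out of 42 aligned sites, so the Hamming distance is 9.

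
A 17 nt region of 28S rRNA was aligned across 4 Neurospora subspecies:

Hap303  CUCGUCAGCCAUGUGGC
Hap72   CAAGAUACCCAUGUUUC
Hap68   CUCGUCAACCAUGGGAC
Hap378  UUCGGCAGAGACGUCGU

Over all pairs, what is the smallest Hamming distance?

3

Pairwise Hamming distances:
  Hap303 vs Hap72: 7
  Hap303 vs Hap68: 3
  Hap303 vs Hap378: 7
  Hap72 vs Hap68: 8
  Hap72 vs Hap378: 12
  Hap68 vs Hap378: 10
The smallest is 3, between Hap303 and Hap68.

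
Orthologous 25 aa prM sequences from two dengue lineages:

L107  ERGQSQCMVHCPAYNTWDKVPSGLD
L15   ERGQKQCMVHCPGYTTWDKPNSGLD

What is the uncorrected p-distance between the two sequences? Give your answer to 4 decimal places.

0.2000

The sequences differ at positions 5 (S/K), 13 (A/G), 15 (N/T), 20 (V/P), 21 (P/N).
There are 5 differences over 25 sites, so p = 5/25 = 0.2000.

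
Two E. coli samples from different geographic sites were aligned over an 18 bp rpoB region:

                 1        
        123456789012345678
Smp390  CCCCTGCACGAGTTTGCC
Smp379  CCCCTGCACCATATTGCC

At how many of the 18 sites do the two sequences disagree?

Mismatches occur at site 10 (G↔C), site 12 (G↔T), site 13 (T↔A).
That gives 3 mismatches out of 18 aligned sites, so the Hamming distance is 3.

3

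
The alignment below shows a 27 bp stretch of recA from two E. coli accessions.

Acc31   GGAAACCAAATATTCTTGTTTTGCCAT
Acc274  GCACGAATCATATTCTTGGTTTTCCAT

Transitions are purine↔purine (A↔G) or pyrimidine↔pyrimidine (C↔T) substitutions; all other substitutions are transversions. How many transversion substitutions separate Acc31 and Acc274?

8

Differing sites — 2:G/C (Tv); 4:A/C (Tv); 5:A/G (Ti); 6:C/A (Tv); 7:C/A (Tv); 8:A/T (Tv); 9:A/C (Tv); 19:T/G (Tv); 23:G/T (Tv).
Of the 9 differences, 1 transition and 8 transversions, so the answer is 8.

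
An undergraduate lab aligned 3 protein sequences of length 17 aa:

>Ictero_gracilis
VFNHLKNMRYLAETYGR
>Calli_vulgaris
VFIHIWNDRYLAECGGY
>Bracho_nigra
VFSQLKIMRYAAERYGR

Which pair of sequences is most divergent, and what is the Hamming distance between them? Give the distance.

Pairwise Hamming distances:
  Ictero_gracilis vs Calli_vulgaris: 7
  Ictero_gracilis vs Bracho_nigra: 5
  Calli_vulgaris vs Bracho_nigra: 10
The largest is 10, between Calli_vulgaris and Bracho_nigra.

10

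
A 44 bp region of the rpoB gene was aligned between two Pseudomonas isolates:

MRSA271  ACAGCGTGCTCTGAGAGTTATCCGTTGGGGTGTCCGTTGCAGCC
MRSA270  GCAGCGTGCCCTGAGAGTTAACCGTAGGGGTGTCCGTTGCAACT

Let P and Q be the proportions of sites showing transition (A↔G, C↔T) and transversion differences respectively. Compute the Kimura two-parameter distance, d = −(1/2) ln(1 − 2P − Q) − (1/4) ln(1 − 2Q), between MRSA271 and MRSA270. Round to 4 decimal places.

0.1527

Differing sites — 1:A/G (Ti); 10:T/C (Ti); 21:T/A (Tv); 26:T/A (Tv); 42:G/A (Ti); 44:C/T (Ti).
Of the 6 differences, 4 transitions and 2 transversions over 44 sites: P = 4/44 = 0.090909, Q = 2/44 = 0.045455.
d = −0.5·ln(0.772727) − 0.25·ln(0.909090) = −0.5·(-0.257829) − 0.25·(-0.095311) = 0.1527.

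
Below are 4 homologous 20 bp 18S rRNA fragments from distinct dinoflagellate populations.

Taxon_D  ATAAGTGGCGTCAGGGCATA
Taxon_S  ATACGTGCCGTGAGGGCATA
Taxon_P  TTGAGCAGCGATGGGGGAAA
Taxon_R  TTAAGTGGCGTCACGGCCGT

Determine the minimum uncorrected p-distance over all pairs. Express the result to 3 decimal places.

Pairwise Hamming distances:
  Taxon_D vs Taxon_S: 3
  Taxon_D vs Taxon_P: 9
  Taxon_D vs Taxon_R: 5
  Taxon_S vs Taxon_P: 11
  Taxon_S vs Taxon_R: 8
  Taxon_P vs Taxon_R: 11
The smallest is 3 mismatches, between Taxon_D and Taxon_S; p = 3/20 = 0.150.

0.150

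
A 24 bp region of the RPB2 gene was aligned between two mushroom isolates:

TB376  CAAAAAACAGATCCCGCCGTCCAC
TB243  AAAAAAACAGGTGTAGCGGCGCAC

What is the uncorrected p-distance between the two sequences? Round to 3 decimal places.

0.333

The sequences differ at positions 1 (C/A), 11 (A/G), 13 (C/G), 14 (C/T), 15 (C/A), 18 (C/G), 20 (T/C), 21 (C/G).
There are 8 differences over 24 sites, so p = 8/24 = 0.333.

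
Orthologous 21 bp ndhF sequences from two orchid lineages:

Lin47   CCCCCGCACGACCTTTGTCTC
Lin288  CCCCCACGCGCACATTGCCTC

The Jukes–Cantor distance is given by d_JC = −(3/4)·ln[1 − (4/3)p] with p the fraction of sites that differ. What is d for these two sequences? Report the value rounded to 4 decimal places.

Differing sites — 6:G/A; 8:A/G; 11:A/C; 12:C/A; 14:T/A; 18:T/C.
p = 6/21 = 0.285714.
d = −0.75 · ln(1 − (4/3)·0.285714) = −0.75 · ln(0.619048) = −0.75 · (-0.479572) = 0.3597.

0.3597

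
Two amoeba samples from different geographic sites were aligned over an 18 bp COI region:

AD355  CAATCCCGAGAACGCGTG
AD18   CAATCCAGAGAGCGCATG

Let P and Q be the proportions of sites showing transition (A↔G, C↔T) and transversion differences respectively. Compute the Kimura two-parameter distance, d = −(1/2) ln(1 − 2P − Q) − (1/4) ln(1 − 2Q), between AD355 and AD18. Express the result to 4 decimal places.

The sequences differ at positions 7 (C/A, transversion), 12 (A/G, transition), 16 (G/A, transition).
Of the 3 differences, 2 transitions and 1 transversion over 18 sites: P = 2/18 = 0.111111, Q = 1/18 = 0.055556.
d = −0.5·ln(0.722222) − 0.25·ln(0.888888) = −0.5·(-0.325423) − 0.25·(-0.117784) = 0.1922.

0.1922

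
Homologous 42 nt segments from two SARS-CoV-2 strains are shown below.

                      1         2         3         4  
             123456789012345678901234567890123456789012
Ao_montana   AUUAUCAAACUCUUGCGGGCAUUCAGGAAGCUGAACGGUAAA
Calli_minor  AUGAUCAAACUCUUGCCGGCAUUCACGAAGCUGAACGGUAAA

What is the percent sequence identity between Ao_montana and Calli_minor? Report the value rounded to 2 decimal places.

92.86%

The sequences differ at positions 3 (U/G), 17 (G/C), 26 (G/C).
39 of the 42 sites match, so the percent identity is 39/42 × 100 = 92.86%.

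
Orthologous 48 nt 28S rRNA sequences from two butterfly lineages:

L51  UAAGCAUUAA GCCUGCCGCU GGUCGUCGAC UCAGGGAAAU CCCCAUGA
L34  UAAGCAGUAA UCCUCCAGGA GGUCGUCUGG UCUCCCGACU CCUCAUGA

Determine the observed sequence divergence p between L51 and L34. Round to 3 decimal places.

0.333

Mismatches occur at site 7 (U/G), site 11 (G/U), site 15 (G/C), site 17 (C/A), site 19 (C/G), site 20 (U/A), site 28 (G/U), site 29 (A/G), site 30 (C/G), site 33 (A/U), site 34 (G/C), site 35 (G/C), site 36 (G/C), site 37 (A/G), site 39 (A/C), site 43 (C/U).
There are 16 differences over 48 sites, so p = 16/48 = 0.333.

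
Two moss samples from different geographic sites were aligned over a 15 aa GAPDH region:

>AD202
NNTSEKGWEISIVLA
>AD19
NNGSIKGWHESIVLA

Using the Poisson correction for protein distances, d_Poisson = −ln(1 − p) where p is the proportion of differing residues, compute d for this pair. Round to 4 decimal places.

Differing sites — 3:T/G; 5:E/I; 9:E/H; 10:I/E.
p = 4/15 = 0.266667.
d = −ln(1 − 0.266667) = −ln(0.733333) = 0.3102.

0.3102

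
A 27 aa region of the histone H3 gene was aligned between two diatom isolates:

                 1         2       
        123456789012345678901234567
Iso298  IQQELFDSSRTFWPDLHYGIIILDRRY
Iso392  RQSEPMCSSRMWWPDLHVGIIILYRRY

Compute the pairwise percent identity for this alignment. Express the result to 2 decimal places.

66.67%

Mismatches occur at site 1 (I/R), site 3 (Q/S), site 5 (L/P), site 6 (F/M), site 7 (D/C), site 11 (T/M), site 12 (F/W), site 18 (Y/V), site 24 (D/Y).
18 of the 27 sites match, so the percent identity is 18/27 × 100 = 66.67%.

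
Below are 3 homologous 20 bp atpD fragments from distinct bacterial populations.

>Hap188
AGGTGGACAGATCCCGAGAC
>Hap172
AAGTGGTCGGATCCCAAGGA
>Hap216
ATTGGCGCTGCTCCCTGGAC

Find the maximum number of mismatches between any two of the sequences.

Pairwise Hamming distances:
  Hap188 vs Hap172: 6
  Hap188 vs Hap216: 9
  Hap172 vs Hap216: 11
The largest is 11, between Hap172 and Hap216.

11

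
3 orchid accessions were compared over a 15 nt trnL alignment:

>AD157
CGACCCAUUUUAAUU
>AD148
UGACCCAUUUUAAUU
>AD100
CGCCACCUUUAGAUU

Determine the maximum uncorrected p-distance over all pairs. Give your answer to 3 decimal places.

0.400

Pairwise Hamming distances:
  AD157 vs AD148: 1
  AD157 vs AD100: 5
  AD148 vs AD100: 6
The largest is 6 mismatches, between AD148 and AD100; p = 6/15 = 0.400.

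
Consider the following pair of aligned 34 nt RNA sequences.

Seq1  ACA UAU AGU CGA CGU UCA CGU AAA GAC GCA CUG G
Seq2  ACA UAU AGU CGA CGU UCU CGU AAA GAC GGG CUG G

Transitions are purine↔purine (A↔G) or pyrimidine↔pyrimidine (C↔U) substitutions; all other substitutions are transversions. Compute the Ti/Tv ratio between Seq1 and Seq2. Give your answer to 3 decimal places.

0.500

Differing sites — 18:A/U (Tv); 29:C/G (Tv); 30:A/G (Ti).
Of the 3 differences, 1 transition and 2 transversions, so Ti/Tv = 1/2 = 0.500.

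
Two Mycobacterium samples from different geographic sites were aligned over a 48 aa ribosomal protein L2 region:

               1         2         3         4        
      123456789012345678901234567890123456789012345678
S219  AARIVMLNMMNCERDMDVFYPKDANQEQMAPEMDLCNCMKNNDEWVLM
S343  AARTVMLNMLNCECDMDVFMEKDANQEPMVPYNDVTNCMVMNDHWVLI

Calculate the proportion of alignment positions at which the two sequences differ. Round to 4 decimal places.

The sequences differ at positions 4 (I/T), 10 (M/L), 14 (R/C), 20 (Y/M), 21 (P/E), 28 (Q/P), 30 (A/V), 32 (E/Y), 33 (M/N), 35 (L/V), 36 (C/T), 40 (K/V), 41 (N/M), 44 (E/H), 48 (M/I).
There are 15 differences over 48 sites, so p = 15/48 = 0.3125.

0.3125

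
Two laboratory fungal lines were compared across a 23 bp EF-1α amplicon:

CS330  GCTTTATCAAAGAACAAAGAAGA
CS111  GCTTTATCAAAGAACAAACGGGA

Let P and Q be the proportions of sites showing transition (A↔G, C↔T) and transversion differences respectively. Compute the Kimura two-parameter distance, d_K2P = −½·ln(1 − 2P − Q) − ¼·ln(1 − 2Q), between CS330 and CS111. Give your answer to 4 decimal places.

The sequences differ at positions 19 (G/C, transversion), 20 (A/G, transition), 21 (A/G, transition).
Of the 3 differences, 2 transitions and 1 transversion over 23 sites: P = 2/23 = 0.086957, Q = 1/23 = 0.043478.
d = −0.5·ln(0.782608) − 0.25·ln(0.913044) = −0.5·(-0.245123) − 0.25·(-0.090971) = 0.1453.

0.1453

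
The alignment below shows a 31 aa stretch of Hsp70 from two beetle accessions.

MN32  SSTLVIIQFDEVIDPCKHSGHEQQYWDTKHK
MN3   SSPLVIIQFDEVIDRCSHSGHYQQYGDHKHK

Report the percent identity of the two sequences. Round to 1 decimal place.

The sequences differ at positions 3 (T/P), 15 (P/R), 17 (K/S), 22 (E/Y), 26 (W/G), 28 (T/H).
25 of the 31 sites match, so the percent identity is 25/31 × 100 = 80.6%.

80.6%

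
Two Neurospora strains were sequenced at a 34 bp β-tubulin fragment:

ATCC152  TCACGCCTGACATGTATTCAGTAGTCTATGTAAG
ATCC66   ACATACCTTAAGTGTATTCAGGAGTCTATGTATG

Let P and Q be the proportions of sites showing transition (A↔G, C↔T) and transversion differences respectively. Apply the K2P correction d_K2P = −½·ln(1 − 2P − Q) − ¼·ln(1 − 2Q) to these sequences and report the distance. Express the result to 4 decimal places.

0.2825

Mismatches occur at site 1 (T↔A, transversion), site 4 (C↔T, transition), site 5 (G↔A, transition), site 9 (G↔T, transversion), site 11 (C↔A, transversion), site 12 (A↔G, transition), site 22 (T↔G, transversion), site 33 (A↔T, transversion).
Of the 8 differences, 3 transitions and 5 transversions over 34 sites: P = 3/34 = 0.088235, Q = 5/34 = 0.147059.
d = −0.5·ln(0.676471) − 0.25·ln(0.705882) = −0.5·(-0.390866) − 0.25·(-0.348307) = 0.2825.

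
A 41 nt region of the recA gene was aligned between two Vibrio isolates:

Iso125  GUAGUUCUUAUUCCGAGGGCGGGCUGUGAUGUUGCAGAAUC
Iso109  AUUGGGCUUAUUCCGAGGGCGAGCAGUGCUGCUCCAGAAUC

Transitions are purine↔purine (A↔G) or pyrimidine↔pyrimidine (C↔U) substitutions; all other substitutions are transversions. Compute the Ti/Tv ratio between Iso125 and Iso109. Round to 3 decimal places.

0.500

The sequences differ at positions 1 (G/A, transition), 3 (A/U, transversion), 5 (U/G, transversion), 6 (U/G, transversion), 22 (G/A, transition), 25 (U/A, transversion), 29 (A/C, transversion), 32 (U/C, transition), 34 (G/C, transversion).
Of the 9 differences, 3 transitions and 6 transversions, so Ti/Tv = 3/6 = 0.500.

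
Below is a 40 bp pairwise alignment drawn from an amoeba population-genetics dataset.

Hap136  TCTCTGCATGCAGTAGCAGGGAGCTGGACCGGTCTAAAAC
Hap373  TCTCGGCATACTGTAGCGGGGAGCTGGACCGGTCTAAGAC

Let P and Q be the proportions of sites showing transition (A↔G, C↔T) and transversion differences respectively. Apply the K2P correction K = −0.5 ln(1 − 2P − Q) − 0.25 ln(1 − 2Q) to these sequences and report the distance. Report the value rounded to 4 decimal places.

Mismatches occur at site 5 (T↔G, transversion), site 10 (G↔A, transition), site 12 (A↔T, transversion), site 18 (A↔G, transition), site 38 (A↔G, transition).
Of the 5 differences, 3 transitions and 2 transversions over 40 sites: P = 3/40 = 0.075000, Q = 2/40 = 0.050000.
d = −0.5·ln(0.800000) − 0.25·ln(0.900000) = −0.5·(-0.223144) − 0.25·(-0.105361) = 0.1379.

0.1379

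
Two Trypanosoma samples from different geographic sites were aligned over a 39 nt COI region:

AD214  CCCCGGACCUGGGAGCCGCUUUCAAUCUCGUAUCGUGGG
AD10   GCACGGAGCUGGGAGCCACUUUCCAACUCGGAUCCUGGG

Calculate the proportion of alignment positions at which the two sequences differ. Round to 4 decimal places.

Mismatches occur at site 1 (C↔G), site 3 (C↔A), site 8 (C↔G), site 18 (G↔A), site 24 (A↔C), site 26 (U↔A), site 31 (U↔G), site 35 (G↔C).
There are 8 differences over 39 sites, so p = 8/39 = 0.2051.

0.2051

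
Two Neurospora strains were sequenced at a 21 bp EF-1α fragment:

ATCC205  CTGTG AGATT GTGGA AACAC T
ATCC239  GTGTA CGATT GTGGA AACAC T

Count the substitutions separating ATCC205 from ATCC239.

Mismatches occur at site 1 (C↔G), site 5 (G↔A), site 6 (A↔C).
That gives 3 mismatches out of 21 aligned sites, so the Hamming distance is 3.

3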